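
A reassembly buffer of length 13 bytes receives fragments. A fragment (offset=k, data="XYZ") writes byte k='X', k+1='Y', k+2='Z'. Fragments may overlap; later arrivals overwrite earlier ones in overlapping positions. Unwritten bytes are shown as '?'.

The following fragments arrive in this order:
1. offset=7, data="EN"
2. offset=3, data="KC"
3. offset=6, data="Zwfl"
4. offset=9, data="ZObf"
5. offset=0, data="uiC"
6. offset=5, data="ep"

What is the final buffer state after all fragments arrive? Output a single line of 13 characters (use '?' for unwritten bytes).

Fragment 1: offset=7 data="EN" -> buffer=???????EN????
Fragment 2: offset=3 data="KC" -> buffer=???KC??EN????
Fragment 3: offset=6 data="Zwfl" -> buffer=???KC?Zwfl???
Fragment 4: offset=9 data="ZObf" -> buffer=???KC?ZwfZObf
Fragment 5: offset=0 data="uiC" -> buffer=uiCKC?ZwfZObf
Fragment 6: offset=5 data="ep" -> buffer=uiCKCepwfZObf

Answer: uiCKCepwfZObf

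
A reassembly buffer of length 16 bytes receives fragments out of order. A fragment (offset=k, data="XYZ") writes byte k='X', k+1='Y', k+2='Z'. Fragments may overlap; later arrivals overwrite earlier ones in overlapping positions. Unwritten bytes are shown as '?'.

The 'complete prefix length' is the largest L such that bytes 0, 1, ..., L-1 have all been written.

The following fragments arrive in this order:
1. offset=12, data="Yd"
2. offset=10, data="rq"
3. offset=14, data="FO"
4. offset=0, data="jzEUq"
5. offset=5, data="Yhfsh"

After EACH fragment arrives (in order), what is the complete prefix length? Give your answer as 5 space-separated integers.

Answer: 0 0 0 5 16

Derivation:
Fragment 1: offset=12 data="Yd" -> buffer=????????????Yd?? -> prefix_len=0
Fragment 2: offset=10 data="rq" -> buffer=??????????rqYd?? -> prefix_len=0
Fragment 3: offset=14 data="FO" -> buffer=??????????rqYdFO -> prefix_len=0
Fragment 4: offset=0 data="jzEUq" -> buffer=jzEUq?????rqYdFO -> prefix_len=5
Fragment 5: offset=5 data="Yhfsh" -> buffer=jzEUqYhfshrqYdFO -> prefix_len=16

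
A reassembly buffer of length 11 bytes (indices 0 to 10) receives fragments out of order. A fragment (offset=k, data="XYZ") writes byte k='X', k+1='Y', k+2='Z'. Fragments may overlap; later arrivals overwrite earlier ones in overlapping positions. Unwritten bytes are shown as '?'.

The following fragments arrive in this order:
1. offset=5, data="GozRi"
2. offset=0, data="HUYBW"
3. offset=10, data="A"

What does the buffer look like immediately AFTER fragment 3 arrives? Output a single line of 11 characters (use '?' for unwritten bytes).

Fragment 1: offset=5 data="GozRi" -> buffer=?????GozRi?
Fragment 2: offset=0 data="HUYBW" -> buffer=HUYBWGozRi?
Fragment 3: offset=10 data="A" -> buffer=HUYBWGozRiA

Answer: HUYBWGozRiA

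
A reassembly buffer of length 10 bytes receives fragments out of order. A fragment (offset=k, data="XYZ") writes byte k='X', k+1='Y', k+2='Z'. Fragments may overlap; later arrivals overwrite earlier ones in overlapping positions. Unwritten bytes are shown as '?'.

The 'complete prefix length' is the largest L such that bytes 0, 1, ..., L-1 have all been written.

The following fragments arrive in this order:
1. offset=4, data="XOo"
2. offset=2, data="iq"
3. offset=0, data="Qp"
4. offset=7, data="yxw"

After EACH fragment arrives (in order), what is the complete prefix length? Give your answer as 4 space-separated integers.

Fragment 1: offset=4 data="XOo" -> buffer=????XOo??? -> prefix_len=0
Fragment 2: offset=2 data="iq" -> buffer=??iqXOo??? -> prefix_len=0
Fragment 3: offset=0 data="Qp" -> buffer=QpiqXOo??? -> prefix_len=7
Fragment 4: offset=7 data="yxw" -> buffer=QpiqXOoyxw -> prefix_len=10

Answer: 0 0 7 10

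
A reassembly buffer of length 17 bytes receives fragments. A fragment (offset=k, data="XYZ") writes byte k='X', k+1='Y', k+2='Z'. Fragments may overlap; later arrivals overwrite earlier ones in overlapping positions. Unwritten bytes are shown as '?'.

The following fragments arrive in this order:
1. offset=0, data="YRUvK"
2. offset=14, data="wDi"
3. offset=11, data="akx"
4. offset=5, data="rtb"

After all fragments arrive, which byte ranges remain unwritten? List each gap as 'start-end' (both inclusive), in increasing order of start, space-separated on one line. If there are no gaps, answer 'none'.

Answer: 8-10

Derivation:
Fragment 1: offset=0 len=5
Fragment 2: offset=14 len=3
Fragment 3: offset=11 len=3
Fragment 4: offset=5 len=3
Gaps: 8-10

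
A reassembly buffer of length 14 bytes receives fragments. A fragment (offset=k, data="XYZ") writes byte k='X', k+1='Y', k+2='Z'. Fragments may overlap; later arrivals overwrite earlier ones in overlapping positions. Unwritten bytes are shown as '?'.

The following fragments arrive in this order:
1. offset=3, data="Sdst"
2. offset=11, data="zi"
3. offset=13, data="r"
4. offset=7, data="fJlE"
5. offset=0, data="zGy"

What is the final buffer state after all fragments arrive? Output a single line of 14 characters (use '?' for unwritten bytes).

Fragment 1: offset=3 data="Sdst" -> buffer=???Sdst???????
Fragment 2: offset=11 data="zi" -> buffer=???Sdst????zi?
Fragment 3: offset=13 data="r" -> buffer=???Sdst????zir
Fragment 4: offset=7 data="fJlE" -> buffer=???SdstfJlEzir
Fragment 5: offset=0 data="zGy" -> buffer=zGySdstfJlEzir

Answer: zGySdstfJlEzir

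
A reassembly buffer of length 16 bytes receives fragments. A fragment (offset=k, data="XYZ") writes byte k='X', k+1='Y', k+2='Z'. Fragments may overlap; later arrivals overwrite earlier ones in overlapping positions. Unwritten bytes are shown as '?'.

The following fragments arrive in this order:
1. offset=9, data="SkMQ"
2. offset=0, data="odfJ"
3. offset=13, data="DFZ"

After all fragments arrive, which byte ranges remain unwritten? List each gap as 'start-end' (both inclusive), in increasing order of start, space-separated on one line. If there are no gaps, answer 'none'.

Fragment 1: offset=9 len=4
Fragment 2: offset=0 len=4
Fragment 3: offset=13 len=3
Gaps: 4-8

Answer: 4-8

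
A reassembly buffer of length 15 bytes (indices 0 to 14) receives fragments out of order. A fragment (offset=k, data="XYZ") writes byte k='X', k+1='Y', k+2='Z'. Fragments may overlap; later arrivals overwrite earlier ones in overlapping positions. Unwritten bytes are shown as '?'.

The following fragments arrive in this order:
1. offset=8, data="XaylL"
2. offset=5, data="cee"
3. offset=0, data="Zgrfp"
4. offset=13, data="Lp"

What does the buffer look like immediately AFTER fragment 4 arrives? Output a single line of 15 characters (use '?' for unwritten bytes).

Fragment 1: offset=8 data="XaylL" -> buffer=????????XaylL??
Fragment 2: offset=5 data="cee" -> buffer=?????ceeXaylL??
Fragment 3: offset=0 data="Zgrfp" -> buffer=ZgrfpceeXaylL??
Fragment 4: offset=13 data="Lp" -> buffer=ZgrfpceeXaylLLp

Answer: ZgrfpceeXaylLLp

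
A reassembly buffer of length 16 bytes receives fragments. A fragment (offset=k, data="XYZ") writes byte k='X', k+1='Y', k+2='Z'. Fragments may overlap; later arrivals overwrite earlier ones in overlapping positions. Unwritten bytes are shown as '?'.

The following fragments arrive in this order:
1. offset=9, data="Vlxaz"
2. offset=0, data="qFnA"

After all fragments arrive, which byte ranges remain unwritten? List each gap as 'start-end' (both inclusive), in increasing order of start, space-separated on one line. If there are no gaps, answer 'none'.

Answer: 4-8 14-15

Derivation:
Fragment 1: offset=9 len=5
Fragment 2: offset=0 len=4
Gaps: 4-8 14-15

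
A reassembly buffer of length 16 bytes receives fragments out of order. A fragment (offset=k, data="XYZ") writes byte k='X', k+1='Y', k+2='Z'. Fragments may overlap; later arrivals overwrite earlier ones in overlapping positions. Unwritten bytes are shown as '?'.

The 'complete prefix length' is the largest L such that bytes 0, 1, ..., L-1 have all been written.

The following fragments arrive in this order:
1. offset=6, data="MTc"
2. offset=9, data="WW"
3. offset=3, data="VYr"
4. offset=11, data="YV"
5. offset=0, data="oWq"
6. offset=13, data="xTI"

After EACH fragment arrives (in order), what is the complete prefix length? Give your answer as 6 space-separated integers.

Fragment 1: offset=6 data="MTc" -> buffer=??????MTc??????? -> prefix_len=0
Fragment 2: offset=9 data="WW" -> buffer=??????MTcWW????? -> prefix_len=0
Fragment 3: offset=3 data="VYr" -> buffer=???VYrMTcWW????? -> prefix_len=0
Fragment 4: offset=11 data="YV" -> buffer=???VYrMTcWWYV??? -> prefix_len=0
Fragment 5: offset=0 data="oWq" -> buffer=oWqVYrMTcWWYV??? -> prefix_len=13
Fragment 6: offset=13 data="xTI" -> buffer=oWqVYrMTcWWYVxTI -> prefix_len=16

Answer: 0 0 0 0 13 16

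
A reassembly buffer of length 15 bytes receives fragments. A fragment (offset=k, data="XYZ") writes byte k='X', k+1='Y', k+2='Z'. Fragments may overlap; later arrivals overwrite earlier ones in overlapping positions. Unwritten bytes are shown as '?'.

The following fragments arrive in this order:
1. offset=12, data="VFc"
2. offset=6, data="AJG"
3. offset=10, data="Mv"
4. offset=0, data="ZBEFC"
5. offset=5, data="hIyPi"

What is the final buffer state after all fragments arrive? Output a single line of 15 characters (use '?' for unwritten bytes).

Answer: ZBEFChIyPiMvVFc

Derivation:
Fragment 1: offset=12 data="VFc" -> buffer=????????????VFc
Fragment 2: offset=6 data="AJG" -> buffer=??????AJG???VFc
Fragment 3: offset=10 data="Mv" -> buffer=??????AJG?MvVFc
Fragment 4: offset=0 data="ZBEFC" -> buffer=ZBEFC?AJG?MvVFc
Fragment 5: offset=5 data="hIyPi" -> buffer=ZBEFChIyPiMvVFc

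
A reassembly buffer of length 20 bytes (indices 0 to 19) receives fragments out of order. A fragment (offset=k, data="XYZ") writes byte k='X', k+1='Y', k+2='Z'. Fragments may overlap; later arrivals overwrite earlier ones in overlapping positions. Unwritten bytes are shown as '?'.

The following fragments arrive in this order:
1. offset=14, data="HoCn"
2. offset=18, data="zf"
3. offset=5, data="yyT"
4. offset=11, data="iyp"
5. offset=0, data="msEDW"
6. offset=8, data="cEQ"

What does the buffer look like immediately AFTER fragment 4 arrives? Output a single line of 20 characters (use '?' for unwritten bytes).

Answer: ?????yyT???iypHoCnzf

Derivation:
Fragment 1: offset=14 data="HoCn" -> buffer=??????????????HoCn??
Fragment 2: offset=18 data="zf" -> buffer=??????????????HoCnzf
Fragment 3: offset=5 data="yyT" -> buffer=?????yyT??????HoCnzf
Fragment 4: offset=11 data="iyp" -> buffer=?????yyT???iypHoCnzf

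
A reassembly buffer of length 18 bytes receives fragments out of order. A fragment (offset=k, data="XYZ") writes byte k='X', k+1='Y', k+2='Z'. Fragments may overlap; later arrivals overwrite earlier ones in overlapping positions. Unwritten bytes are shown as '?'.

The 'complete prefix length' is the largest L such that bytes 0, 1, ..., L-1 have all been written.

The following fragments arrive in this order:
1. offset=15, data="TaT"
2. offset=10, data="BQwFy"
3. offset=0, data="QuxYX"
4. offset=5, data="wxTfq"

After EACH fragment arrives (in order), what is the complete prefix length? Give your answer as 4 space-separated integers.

Fragment 1: offset=15 data="TaT" -> buffer=???????????????TaT -> prefix_len=0
Fragment 2: offset=10 data="BQwFy" -> buffer=??????????BQwFyTaT -> prefix_len=0
Fragment 3: offset=0 data="QuxYX" -> buffer=QuxYX?????BQwFyTaT -> prefix_len=5
Fragment 4: offset=5 data="wxTfq" -> buffer=QuxYXwxTfqBQwFyTaT -> prefix_len=18

Answer: 0 0 5 18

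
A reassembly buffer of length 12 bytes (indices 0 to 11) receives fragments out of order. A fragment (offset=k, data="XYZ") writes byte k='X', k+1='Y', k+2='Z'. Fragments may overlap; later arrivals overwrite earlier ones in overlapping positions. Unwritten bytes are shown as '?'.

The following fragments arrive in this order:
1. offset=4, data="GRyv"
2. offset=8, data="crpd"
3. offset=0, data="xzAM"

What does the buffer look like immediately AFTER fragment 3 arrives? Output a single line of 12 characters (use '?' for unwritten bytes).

Fragment 1: offset=4 data="GRyv" -> buffer=????GRyv????
Fragment 2: offset=8 data="crpd" -> buffer=????GRyvcrpd
Fragment 3: offset=0 data="xzAM" -> buffer=xzAMGRyvcrpd

Answer: xzAMGRyvcrpd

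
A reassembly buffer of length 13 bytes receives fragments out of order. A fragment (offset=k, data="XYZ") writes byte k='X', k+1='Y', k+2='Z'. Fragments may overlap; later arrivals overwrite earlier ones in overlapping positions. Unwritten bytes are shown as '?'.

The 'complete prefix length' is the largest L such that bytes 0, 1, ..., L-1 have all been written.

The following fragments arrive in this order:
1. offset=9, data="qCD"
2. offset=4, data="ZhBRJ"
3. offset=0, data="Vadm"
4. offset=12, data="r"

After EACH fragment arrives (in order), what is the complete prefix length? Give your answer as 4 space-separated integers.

Fragment 1: offset=9 data="qCD" -> buffer=?????????qCD? -> prefix_len=0
Fragment 2: offset=4 data="ZhBRJ" -> buffer=????ZhBRJqCD? -> prefix_len=0
Fragment 3: offset=0 data="Vadm" -> buffer=VadmZhBRJqCD? -> prefix_len=12
Fragment 4: offset=12 data="r" -> buffer=VadmZhBRJqCDr -> prefix_len=13

Answer: 0 0 12 13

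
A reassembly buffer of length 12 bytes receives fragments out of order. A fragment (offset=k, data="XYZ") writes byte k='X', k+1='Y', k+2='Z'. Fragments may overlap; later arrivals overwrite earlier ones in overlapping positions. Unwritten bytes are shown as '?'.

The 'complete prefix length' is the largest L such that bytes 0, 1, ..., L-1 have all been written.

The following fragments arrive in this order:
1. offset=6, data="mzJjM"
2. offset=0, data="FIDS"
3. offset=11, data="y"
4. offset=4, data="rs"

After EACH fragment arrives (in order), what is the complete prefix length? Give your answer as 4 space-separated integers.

Fragment 1: offset=6 data="mzJjM" -> buffer=??????mzJjM? -> prefix_len=0
Fragment 2: offset=0 data="FIDS" -> buffer=FIDS??mzJjM? -> prefix_len=4
Fragment 3: offset=11 data="y" -> buffer=FIDS??mzJjMy -> prefix_len=4
Fragment 4: offset=4 data="rs" -> buffer=FIDSrsmzJjMy -> prefix_len=12

Answer: 0 4 4 12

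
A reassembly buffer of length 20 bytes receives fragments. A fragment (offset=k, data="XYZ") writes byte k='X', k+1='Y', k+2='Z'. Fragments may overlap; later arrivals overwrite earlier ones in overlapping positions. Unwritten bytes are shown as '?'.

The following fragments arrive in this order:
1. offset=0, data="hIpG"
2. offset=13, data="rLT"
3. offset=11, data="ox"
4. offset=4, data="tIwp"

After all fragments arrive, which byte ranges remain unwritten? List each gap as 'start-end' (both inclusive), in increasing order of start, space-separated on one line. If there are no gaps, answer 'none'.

Answer: 8-10 16-19

Derivation:
Fragment 1: offset=0 len=4
Fragment 2: offset=13 len=3
Fragment 3: offset=11 len=2
Fragment 4: offset=4 len=4
Gaps: 8-10 16-19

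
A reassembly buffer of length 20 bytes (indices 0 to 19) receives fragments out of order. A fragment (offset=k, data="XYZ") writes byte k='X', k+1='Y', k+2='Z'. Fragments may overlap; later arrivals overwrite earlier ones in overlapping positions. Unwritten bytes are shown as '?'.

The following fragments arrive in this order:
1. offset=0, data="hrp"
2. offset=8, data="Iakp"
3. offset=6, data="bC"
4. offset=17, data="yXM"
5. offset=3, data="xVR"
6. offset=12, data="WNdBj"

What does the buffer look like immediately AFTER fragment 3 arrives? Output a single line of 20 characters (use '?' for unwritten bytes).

Answer: hrp???bCIakp????????

Derivation:
Fragment 1: offset=0 data="hrp" -> buffer=hrp?????????????????
Fragment 2: offset=8 data="Iakp" -> buffer=hrp?????Iakp????????
Fragment 3: offset=6 data="bC" -> buffer=hrp???bCIakp????????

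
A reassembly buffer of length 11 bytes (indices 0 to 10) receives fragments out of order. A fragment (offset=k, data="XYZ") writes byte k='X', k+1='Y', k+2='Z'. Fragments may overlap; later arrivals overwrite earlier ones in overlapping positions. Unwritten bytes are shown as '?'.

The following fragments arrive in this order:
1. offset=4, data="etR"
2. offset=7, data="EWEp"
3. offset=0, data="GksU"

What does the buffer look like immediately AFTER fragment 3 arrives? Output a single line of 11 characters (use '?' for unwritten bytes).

Fragment 1: offset=4 data="etR" -> buffer=????etR????
Fragment 2: offset=7 data="EWEp" -> buffer=????etREWEp
Fragment 3: offset=0 data="GksU" -> buffer=GksUetREWEp

Answer: GksUetREWEp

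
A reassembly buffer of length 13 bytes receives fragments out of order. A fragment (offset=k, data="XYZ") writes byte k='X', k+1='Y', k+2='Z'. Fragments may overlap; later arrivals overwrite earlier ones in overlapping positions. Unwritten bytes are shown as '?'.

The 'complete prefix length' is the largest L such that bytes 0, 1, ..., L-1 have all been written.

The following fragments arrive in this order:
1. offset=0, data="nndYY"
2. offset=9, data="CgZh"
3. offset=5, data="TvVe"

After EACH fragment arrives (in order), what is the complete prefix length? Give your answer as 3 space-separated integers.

Fragment 1: offset=0 data="nndYY" -> buffer=nndYY???????? -> prefix_len=5
Fragment 2: offset=9 data="CgZh" -> buffer=nndYY????CgZh -> prefix_len=5
Fragment 3: offset=5 data="TvVe" -> buffer=nndYYTvVeCgZh -> prefix_len=13

Answer: 5 5 13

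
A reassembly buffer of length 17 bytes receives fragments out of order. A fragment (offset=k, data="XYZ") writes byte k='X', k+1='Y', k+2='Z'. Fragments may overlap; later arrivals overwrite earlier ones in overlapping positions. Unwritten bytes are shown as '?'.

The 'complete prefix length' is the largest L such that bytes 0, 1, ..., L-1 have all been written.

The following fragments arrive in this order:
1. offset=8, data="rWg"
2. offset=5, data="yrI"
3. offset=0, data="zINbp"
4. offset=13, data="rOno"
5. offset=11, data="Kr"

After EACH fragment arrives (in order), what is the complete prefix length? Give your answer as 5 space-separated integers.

Answer: 0 0 11 11 17

Derivation:
Fragment 1: offset=8 data="rWg" -> buffer=????????rWg?????? -> prefix_len=0
Fragment 2: offset=5 data="yrI" -> buffer=?????yrIrWg?????? -> prefix_len=0
Fragment 3: offset=0 data="zINbp" -> buffer=zINbpyrIrWg?????? -> prefix_len=11
Fragment 4: offset=13 data="rOno" -> buffer=zINbpyrIrWg??rOno -> prefix_len=11
Fragment 5: offset=11 data="Kr" -> buffer=zINbpyrIrWgKrrOno -> prefix_len=17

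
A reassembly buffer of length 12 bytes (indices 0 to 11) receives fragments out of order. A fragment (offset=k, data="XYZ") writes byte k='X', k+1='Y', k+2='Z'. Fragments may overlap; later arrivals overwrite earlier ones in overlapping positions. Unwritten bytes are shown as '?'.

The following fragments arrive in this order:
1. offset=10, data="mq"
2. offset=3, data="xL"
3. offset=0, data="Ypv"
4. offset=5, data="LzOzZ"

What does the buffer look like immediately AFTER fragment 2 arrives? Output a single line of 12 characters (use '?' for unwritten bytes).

Fragment 1: offset=10 data="mq" -> buffer=??????????mq
Fragment 2: offset=3 data="xL" -> buffer=???xL?????mq

Answer: ???xL?????mq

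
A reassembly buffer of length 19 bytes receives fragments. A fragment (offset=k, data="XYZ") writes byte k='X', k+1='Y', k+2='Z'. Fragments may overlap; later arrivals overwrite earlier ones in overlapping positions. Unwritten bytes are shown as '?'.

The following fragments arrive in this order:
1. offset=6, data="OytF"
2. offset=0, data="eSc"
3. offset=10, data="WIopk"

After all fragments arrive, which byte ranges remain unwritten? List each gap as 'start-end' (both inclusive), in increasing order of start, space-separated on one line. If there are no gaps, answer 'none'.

Answer: 3-5 15-18

Derivation:
Fragment 1: offset=6 len=4
Fragment 2: offset=0 len=3
Fragment 3: offset=10 len=5
Gaps: 3-5 15-18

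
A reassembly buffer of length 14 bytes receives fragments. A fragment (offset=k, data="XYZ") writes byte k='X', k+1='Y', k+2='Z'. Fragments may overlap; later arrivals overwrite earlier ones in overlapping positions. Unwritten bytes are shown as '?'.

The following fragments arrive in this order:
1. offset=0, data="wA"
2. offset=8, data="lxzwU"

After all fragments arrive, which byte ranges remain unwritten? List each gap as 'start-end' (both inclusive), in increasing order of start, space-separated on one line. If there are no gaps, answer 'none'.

Fragment 1: offset=0 len=2
Fragment 2: offset=8 len=5
Gaps: 2-7 13-13

Answer: 2-7 13-13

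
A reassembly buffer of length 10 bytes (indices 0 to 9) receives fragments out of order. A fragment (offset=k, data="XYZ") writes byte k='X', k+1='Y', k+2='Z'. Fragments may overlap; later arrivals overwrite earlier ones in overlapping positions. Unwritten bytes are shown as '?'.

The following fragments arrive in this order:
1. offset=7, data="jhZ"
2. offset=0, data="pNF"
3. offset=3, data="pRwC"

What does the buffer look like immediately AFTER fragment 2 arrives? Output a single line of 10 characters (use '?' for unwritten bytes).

Answer: pNF????jhZ

Derivation:
Fragment 1: offset=7 data="jhZ" -> buffer=???????jhZ
Fragment 2: offset=0 data="pNF" -> buffer=pNF????jhZ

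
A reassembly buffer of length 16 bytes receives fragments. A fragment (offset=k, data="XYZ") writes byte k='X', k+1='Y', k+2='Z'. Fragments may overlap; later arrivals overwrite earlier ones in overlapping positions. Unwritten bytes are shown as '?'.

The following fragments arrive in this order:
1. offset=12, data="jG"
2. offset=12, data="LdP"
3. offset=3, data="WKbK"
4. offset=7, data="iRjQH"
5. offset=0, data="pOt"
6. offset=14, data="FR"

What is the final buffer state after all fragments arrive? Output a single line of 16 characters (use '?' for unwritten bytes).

Fragment 1: offset=12 data="jG" -> buffer=????????????jG??
Fragment 2: offset=12 data="LdP" -> buffer=????????????LdP?
Fragment 3: offset=3 data="WKbK" -> buffer=???WKbK?????LdP?
Fragment 4: offset=7 data="iRjQH" -> buffer=???WKbKiRjQHLdP?
Fragment 5: offset=0 data="pOt" -> buffer=pOtWKbKiRjQHLdP?
Fragment 6: offset=14 data="FR" -> buffer=pOtWKbKiRjQHLdFR

Answer: pOtWKbKiRjQHLdFR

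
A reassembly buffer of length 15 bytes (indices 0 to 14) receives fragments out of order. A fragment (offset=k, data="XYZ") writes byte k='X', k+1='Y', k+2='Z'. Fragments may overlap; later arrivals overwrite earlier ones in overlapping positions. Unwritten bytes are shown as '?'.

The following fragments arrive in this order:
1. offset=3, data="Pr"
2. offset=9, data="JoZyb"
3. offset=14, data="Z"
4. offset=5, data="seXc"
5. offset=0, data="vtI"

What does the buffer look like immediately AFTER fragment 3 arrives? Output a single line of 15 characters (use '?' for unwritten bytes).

Answer: ???Pr????JoZybZ

Derivation:
Fragment 1: offset=3 data="Pr" -> buffer=???Pr??????????
Fragment 2: offset=9 data="JoZyb" -> buffer=???Pr????JoZyb?
Fragment 3: offset=14 data="Z" -> buffer=???Pr????JoZybZ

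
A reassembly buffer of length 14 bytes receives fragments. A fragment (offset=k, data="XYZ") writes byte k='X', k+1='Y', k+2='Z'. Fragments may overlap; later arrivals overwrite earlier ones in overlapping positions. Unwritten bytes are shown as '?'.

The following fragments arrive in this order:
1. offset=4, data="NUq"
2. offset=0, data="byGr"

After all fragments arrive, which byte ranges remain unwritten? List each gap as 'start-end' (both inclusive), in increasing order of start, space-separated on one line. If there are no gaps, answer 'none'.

Fragment 1: offset=4 len=3
Fragment 2: offset=0 len=4
Gaps: 7-13

Answer: 7-13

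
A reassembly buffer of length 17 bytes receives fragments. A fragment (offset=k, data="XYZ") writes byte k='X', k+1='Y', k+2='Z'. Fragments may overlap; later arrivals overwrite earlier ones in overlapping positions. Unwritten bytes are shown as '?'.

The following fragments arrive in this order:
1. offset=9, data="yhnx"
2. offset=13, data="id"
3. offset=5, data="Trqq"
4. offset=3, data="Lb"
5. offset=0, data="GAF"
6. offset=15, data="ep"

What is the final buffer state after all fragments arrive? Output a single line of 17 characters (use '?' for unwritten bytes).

Fragment 1: offset=9 data="yhnx" -> buffer=?????????yhnx????
Fragment 2: offset=13 data="id" -> buffer=?????????yhnxid??
Fragment 3: offset=5 data="Trqq" -> buffer=?????Trqqyhnxid??
Fragment 4: offset=3 data="Lb" -> buffer=???LbTrqqyhnxid??
Fragment 5: offset=0 data="GAF" -> buffer=GAFLbTrqqyhnxid??
Fragment 6: offset=15 data="ep" -> buffer=GAFLbTrqqyhnxidep

Answer: GAFLbTrqqyhnxidep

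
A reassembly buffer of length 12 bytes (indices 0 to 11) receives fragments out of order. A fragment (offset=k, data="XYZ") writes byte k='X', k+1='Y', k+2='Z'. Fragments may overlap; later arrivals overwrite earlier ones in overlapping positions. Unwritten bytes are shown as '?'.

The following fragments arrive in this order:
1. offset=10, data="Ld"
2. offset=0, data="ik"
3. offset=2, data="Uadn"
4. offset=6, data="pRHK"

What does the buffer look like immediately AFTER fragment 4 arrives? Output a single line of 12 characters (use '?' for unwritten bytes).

Fragment 1: offset=10 data="Ld" -> buffer=??????????Ld
Fragment 2: offset=0 data="ik" -> buffer=ik????????Ld
Fragment 3: offset=2 data="Uadn" -> buffer=ikUadn????Ld
Fragment 4: offset=6 data="pRHK" -> buffer=ikUadnpRHKLd

Answer: ikUadnpRHKLd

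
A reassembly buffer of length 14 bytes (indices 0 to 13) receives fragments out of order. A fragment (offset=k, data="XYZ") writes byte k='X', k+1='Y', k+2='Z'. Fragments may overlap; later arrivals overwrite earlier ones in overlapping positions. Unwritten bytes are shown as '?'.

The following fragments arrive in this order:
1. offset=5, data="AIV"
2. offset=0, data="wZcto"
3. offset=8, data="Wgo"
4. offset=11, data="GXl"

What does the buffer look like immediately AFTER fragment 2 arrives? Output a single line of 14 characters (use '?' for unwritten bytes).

Fragment 1: offset=5 data="AIV" -> buffer=?????AIV??????
Fragment 2: offset=0 data="wZcto" -> buffer=wZctoAIV??????

Answer: wZctoAIV??????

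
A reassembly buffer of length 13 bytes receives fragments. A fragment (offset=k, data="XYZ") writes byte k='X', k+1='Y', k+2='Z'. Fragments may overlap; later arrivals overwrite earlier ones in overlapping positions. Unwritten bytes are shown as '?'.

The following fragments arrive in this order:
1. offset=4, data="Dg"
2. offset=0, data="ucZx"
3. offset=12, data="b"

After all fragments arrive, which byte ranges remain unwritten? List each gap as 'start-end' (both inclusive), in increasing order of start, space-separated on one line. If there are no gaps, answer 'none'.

Answer: 6-11

Derivation:
Fragment 1: offset=4 len=2
Fragment 2: offset=0 len=4
Fragment 3: offset=12 len=1
Gaps: 6-11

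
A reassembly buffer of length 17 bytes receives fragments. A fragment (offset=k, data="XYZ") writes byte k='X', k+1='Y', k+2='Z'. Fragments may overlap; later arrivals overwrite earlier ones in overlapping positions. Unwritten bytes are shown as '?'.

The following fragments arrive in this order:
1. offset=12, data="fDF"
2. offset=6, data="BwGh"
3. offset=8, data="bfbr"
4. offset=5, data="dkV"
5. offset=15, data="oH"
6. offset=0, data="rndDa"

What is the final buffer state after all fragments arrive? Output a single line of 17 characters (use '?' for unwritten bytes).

Fragment 1: offset=12 data="fDF" -> buffer=????????????fDF??
Fragment 2: offset=6 data="BwGh" -> buffer=??????BwGh??fDF??
Fragment 3: offset=8 data="bfbr" -> buffer=??????BwbfbrfDF??
Fragment 4: offset=5 data="dkV" -> buffer=?????dkVbfbrfDF??
Fragment 5: offset=15 data="oH" -> buffer=?????dkVbfbrfDFoH
Fragment 6: offset=0 data="rndDa" -> buffer=rndDadkVbfbrfDFoH

Answer: rndDadkVbfbrfDFoH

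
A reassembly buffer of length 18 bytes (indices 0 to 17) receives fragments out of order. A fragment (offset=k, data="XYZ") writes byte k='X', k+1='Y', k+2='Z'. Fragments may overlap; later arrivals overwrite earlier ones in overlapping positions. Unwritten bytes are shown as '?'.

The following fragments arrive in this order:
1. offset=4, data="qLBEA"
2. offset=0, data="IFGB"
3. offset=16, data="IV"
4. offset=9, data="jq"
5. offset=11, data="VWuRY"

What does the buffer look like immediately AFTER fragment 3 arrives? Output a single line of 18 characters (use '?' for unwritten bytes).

Fragment 1: offset=4 data="qLBEA" -> buffer=????qLBEA?????????
Fragment 2: offset=0 data="IFGB" -> buffer=IFGBqLBEA?????????
Fragment 3: offset=16 data="IV" -> buffer=IFGBqLBEA???????IV

Answer: IFGBqLBEA???????IV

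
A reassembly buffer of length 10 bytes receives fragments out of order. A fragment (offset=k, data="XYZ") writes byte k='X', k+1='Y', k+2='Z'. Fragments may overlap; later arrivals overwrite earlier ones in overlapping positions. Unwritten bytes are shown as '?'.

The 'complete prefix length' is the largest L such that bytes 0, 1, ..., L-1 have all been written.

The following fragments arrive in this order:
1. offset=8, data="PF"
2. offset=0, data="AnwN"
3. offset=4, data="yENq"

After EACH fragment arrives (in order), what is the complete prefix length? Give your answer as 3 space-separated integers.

Answer: 0 4 10

Derivation:
Fragment 1: offset=8 data="PF" -> buffer=????????PF -> prefix_len=0
Fragment 2: offset=0 data="AnwN" -> buffer=AnwN????PF -> prefix_len=4
Fragment 3: offset=4 data="yENq" -> buffer=AnwNyENqPF -> prefix_len=10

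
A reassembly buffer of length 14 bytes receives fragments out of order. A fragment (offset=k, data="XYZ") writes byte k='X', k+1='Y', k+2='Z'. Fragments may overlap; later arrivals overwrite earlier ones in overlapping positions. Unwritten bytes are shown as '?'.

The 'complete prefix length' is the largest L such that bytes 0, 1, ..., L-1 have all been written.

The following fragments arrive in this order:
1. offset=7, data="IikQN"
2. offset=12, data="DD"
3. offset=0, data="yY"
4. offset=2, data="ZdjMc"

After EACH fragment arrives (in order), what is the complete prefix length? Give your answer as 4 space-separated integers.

Fragment 1: offset=7 data="IikQN" -> buffer=???????IikQN?? -> prefix_len=0
Fragment 2: offset=12 data="DD" -> buffer=???????IikQNDD -> prefix_len=0
Fragment 3: offset=0 data="yY" -> buffer=yY?????IikQNDD -> prefix_len=2
Fragment 4: offset=2 data="ZdjMc" -> buffer=yYZdjMcIikQNDD -> prefix_len=14

Answer: 0 0 2 14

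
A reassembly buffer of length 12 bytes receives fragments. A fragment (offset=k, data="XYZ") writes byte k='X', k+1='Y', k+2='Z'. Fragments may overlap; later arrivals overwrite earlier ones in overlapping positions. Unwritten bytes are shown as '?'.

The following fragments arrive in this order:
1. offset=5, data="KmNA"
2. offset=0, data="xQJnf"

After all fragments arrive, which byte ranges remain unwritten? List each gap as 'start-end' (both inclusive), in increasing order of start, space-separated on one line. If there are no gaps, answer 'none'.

Answer: 9-11

Derivation:
Fragment 1: offset=5 len=4
Fragment 2: offset=0 len=5
Gaps: 9-11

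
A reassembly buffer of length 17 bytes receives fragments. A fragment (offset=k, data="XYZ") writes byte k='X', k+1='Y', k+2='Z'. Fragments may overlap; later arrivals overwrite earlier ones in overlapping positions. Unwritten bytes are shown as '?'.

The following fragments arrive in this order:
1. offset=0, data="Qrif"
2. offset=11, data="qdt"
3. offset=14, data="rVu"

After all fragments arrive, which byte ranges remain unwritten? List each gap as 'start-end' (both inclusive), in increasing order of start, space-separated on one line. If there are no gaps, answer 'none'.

Answer: 4-10

Derivation:
Fragment 1: offset=0 len=4
Fragment 2: offset=11 len=3
Fragment 3: offset=14 len=3
Gaps: 4-10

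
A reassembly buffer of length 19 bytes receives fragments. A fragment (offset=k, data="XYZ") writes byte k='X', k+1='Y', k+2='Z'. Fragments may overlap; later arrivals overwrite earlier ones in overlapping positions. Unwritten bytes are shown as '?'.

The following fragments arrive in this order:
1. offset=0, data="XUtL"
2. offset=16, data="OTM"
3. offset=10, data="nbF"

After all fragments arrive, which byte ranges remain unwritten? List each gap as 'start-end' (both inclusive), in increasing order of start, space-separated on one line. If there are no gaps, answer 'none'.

Answer: 4-9 13-15

Derivation:
Fragment 1: offset=0 len=4
Fragment 2: offset=16 len=3
Fragment 3: offset=10 len=3
Gaps: 4-9 13-15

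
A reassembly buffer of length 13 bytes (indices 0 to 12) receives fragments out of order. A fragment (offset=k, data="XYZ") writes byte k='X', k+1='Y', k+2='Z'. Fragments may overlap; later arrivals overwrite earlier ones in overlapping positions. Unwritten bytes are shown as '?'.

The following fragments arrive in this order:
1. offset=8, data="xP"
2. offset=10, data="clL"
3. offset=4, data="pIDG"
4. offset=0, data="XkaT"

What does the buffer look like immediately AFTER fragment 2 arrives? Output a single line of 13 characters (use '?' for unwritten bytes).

Fragment 1: offset=8 data="xP" -> buffer=????????xP???
Fragment 2: offset=10 data="clL" -> buffer=????????xPclL

Answer: ????????xPclL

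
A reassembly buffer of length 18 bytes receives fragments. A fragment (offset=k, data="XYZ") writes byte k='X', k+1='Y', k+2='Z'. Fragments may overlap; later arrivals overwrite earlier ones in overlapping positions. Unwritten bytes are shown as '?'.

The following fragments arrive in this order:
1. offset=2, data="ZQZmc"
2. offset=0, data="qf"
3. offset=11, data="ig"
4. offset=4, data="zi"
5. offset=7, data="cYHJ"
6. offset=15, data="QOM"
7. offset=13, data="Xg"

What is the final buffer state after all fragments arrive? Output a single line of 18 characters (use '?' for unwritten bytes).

Answer: qfZQziccYHJigXgQOM

Derivation:
Fragment 1: offset=2 data="ZQZmc" -> buffer=??ZQZmc???????????
Fragment 2: offset=0 data="qf" -> buffer=qfZQZmc???????????
Fragment 3: offset=11 data="ig" -> buffer=qfZQZmc????ig?????
Fragment 4: offset=4 data="zi" -> buffer=qfZQzic????ig?????
Fragment 5: offset=7 data="cYHJ" -> buffer=qfZQziccYHJig?????
Fragment 6: offset=15 data="QOM" -> buffer=qfZQziccYHJig??QOM
Fragment 7: offset=13 data="Xg" -> buffer=qfZQziccYHJigXgQOM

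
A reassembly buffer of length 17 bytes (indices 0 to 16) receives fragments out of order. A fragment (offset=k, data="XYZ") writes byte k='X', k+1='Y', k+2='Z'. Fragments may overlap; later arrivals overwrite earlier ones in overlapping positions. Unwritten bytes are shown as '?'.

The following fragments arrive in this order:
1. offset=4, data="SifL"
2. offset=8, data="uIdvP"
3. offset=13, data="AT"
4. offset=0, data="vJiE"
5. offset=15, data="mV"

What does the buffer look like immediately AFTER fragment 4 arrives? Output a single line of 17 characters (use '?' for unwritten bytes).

Answer: vJiESifLuIdvPAT??

Derivation:
Fragment 1: offset=4 data="SifL" -> buffer=????SifL?????????
Fragment 2: offset=8 data="uIdvP" -> buffer=????SifLuIdvP????
Fragment 3: offset=13 data="AT" -> buffer=????SifLuIdvPAT??
Fragment 4: offset=0 data="vJiE" -> buffer=vJiESifLuIdvPAT??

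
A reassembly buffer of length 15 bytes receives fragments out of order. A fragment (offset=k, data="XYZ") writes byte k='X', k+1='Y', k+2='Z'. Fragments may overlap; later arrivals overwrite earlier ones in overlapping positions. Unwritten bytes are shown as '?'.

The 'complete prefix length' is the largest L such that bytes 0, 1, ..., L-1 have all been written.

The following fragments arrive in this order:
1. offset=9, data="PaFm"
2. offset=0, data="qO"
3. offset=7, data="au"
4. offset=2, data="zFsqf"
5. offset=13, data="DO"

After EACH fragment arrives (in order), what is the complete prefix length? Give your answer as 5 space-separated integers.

Answer: 0 2 2 13 15

Derivation:
Fragment 1: offset=9 data="PaFm" -> buffer=?????????PaFm?? -> prefix_len=0
Fragment 2: offset=0 data="qO" -> buffer=qO???????PaFm?? -> prefix_len=2
Fragment 3: offset=7 data="au" -> buffer=qO?????auPaFm?? -> prefix_len=2
Fragment 4: offset=2 data="zFsqf" -> buffer=qOzFsqfauPaFm?? -> prefix_len=13
Fragment 5: offset=13 data="DO" -> buffer=qOzFsqfauPaFmDO -> prefix_len=15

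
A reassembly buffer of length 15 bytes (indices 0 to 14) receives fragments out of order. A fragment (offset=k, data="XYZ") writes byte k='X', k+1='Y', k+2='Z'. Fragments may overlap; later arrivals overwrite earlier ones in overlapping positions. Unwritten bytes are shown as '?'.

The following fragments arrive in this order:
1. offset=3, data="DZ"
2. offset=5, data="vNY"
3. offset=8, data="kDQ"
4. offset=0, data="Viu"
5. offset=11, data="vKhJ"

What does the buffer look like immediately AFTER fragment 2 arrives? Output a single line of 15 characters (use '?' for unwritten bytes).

Fragment 1: offset=3 data="DZ" -> buffer=???DZ??????????
Fragment 2: offset=5 data="vNY" -> buffer=???DZvNY???????

Answer: ???DZvNY???????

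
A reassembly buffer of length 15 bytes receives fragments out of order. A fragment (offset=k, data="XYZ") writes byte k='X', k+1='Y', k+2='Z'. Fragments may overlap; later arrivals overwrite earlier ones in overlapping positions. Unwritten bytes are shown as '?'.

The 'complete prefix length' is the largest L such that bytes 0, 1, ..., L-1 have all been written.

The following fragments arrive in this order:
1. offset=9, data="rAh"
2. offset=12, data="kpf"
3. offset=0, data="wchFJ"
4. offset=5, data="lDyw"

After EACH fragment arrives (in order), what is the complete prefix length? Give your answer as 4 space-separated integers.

Fragment 1: offset=9 data="rAh" -> buffer=?????????rAh??? -> prefix_len=0
Fragment 2: offset=12 data="kpf" -> buffer=?????????rAhkpf -> prefix_len=0
Fragment 3: offset=0 data="wchFJ" -> buffer=wchFJ????rAhkpf -> prefix_len=5
Fragment 4: offset=5 data="lDyw" -> buffer=wchFJlDywrAhkpf -> prefix_len=15

Answer: 0 0 5 15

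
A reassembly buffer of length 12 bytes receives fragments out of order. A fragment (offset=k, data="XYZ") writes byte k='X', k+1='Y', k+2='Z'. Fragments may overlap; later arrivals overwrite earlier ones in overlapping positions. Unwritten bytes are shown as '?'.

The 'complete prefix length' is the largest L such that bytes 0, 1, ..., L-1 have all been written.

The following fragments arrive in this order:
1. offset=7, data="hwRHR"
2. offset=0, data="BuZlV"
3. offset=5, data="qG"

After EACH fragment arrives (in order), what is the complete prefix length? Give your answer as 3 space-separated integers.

Answer: 0 5 12

Derivation:
Fragment 1: offset=7 data="hwRHR" -> buffer=???????hwRHR -> prefix_len=0
Fragment 2: offset=0 data="BuZlV" -> buffer=BuZlV??hwRHR -> prefix_len=5
Fragment 3: offset=5 data="qG" -> buffer=BuZlVqGhwRHR -> prefix_len=12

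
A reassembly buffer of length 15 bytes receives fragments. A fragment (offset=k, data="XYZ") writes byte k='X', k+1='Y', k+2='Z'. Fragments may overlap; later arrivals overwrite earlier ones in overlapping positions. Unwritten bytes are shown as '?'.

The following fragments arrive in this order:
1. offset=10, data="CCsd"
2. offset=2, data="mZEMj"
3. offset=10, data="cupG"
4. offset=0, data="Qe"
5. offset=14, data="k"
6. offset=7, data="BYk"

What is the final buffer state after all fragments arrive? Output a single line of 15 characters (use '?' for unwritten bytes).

Fragment 1: offset=10 data="CCsd" -> buffer=??????????CCsd?
Fragment 2: offset=2 data="mZEMj" -> buffer=??mZEMj???CCsd?
Fragment 3: offset=10 data="cupG" -> buffer=??mZEMj???cupG?
Fragment 4: offset=0 data="Qe" -> buffer=QemZEMj???cupG?
Fragment 5: offset=14 data="k" -> buffer=QemZEMj???cupGk
Fragment 6: offset=7 data="BYk" -> buffer=QemZEMjBYkcupGk

Answer: QemZEMjBYkcupGk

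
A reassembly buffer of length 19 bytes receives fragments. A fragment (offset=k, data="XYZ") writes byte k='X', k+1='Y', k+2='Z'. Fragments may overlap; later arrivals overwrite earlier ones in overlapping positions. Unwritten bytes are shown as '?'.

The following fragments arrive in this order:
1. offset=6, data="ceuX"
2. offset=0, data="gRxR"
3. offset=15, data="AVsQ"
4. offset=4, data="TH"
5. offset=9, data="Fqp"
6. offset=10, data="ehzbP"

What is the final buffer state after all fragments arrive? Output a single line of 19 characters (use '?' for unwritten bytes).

Answer: gRxRTHceuFehzbPAVsQ

Derivation:
Fragment 1: offset=6 data="ceuX" -> buffer=??????ceuX?????????
Fragment 2: offset=0 data="gRxR" -> buffer=gRxR??ceuX?????????
Fragment 3: offset=15 data="AVsQ" -> buffer=gRxR??ceuX?????AVsQ
Fragment 4: offset=4 data="TH" -> buffer=gRxRTHceuX?????AVsQ
Fragment 5: offset=9 data="Fqp" -> buffer=gRxRTHceuFqp???AVsQ
Fragment 6: offset=10 data="ehzbP" -> buffer=gRxRTHceuFehzbPAVsQ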